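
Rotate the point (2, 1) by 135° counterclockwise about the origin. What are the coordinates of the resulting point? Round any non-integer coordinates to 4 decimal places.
(-2.1213, 0.7071)

Rotation matrix R(θ) = [[cos θ, -sin θ], [sin θ, cos θ]]; for θ = 135°:
R = [[-√2/2, -√2/2], [√2/2, -√2/2]]
Result: R × [2, 1]ᵀ = [-√2/2·2 + (-√2/2)·1, √2/2·2 + (-√2/2)·1]ᵀ = (-2.1213, 0.7071)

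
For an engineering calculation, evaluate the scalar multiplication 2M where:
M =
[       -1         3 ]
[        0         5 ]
2M =
[       -2         6 ]
[        0        10 ]

Scalar multiplication is elementwise: (2M)[i][j] = 2 * M[i][j].
  (2M)[0][0] = 2 * (-1) = -2
  (2M)[0][1] = 2 * (3) = 6
  (2M)[1][0] = 2 * (0) = 0
  (2M)[1][1] = 2 * (5) = 10
2M =
[       -2         6 ]
[        0        10 ]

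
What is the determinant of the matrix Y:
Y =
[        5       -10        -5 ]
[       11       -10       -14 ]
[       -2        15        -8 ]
det(Y) = -435

Expand along row 0 (cofactor expansion): det(Y) = a*(e*i - f*h) - b*(d*i - f*g) + c*(d*h - e*g), where the 3×3 is [[a, b, c], [d, e, f], [g, h, i]].
Minor M_00 = (-10)*(-8) - (-14)*(15) = 80 + 210 = 290.
Minor M_01 = (11)*(-8) - (-14)*(-2) = -88 - 28 = -116.
Minor M_02 = (11)*(15) - (-10)*(-2) = 165 - 20 = 145.
det(Y) = (5)*(290) - (-10)*(-116) + (-5)*(145) = 1450 - 1160 - 725 = -435.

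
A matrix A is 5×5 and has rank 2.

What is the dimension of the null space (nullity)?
3

The rank-nullity theorem for an m×n matrix states:
rank(A) + nullity(A) = n (the number of columns).
Here n = 5 and rank(A) = 2, so nullity(A) = 5 - 2 = 3.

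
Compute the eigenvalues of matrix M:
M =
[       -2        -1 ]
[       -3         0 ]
λ = -3, 1

Solve det(M - λI) = 0. For a 2×2 matrix the characteristic equation is λ² - (trace)λ + det = 0.
trace(M) = a + d = -2 + 0 = -2.
det(M) = a*d - b*c = (-2)*(0) - (-1)*(-3) = 0 - 3 = -3.
Characteristic equation: λ² - (-2)λ + (-3) = 0.
Discriminant = (-2)² - 4*(-3) = 4 + 12 = 16.
λ = (-2 ± √16) / 2 = (-2 ± 4) / 2 = -3, 1.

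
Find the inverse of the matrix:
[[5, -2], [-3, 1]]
[[-1, -2], [-3, -5]]

For [[a,b],[c,d]], inverse = (1/det)·[[d,-b],[-c,a]]
det = 5·1 - -2·-3 = -1
Inverse = (1/-1)·[[1, 2], [3, 5]]
        = [[-1, -2], [-3, -5]]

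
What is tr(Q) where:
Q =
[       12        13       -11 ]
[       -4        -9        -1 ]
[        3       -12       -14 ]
tr(Q) = 12 - 9 - 14 = -11

The trace of a square matrix is the sum of its diagonal entries.
Diagonal entries of Q: Q[0][0] = 12, Q[1][1] = -9, Q[2][2] = -14.
tr(Q) = 12 - 9 - 14 = -11.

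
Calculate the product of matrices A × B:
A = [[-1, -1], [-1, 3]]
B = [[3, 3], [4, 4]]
[[-7, -7], [9, 9]]

Matrix multiplication:
C[0][0] = -1×3 + -1×4 = -7
C[0][1] = -1×3 + -1×4 = -7
C[1][0] = -1×3 + 3×4 = 9
C[1][1] = -1×3 + 3×4 = 9
Result: [[-7, -7], [9, 9]]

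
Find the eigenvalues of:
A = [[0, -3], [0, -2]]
λ = -2, 0

Solve det(A - λI) = 0. For a 2×2 matrix this is λ² - (trace)λ + det = 0.
trace(A) = 0 - 2 = -2.
det(A) = (0)*(-2) - (-3)*(0) = 0 - 0 = 0.
Characteristic equation: λ² - (-2)λ + (0) = 0.
Discriminant: (-2)² - 4*(0) = 4 - 0 = 4.
Roots: λ = (-2 ± √4) / 2 = -2, 0.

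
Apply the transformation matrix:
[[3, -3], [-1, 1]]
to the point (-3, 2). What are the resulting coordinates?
(-15, 5)

Matrix multiplication:
[[3, -3], [-1, 1]] × [-3, 2]ᵀ
= [3×-3 + -3×2, -1×-3 + 1×2]ᵀ
= [-15.0000, 5.0000]ᵀ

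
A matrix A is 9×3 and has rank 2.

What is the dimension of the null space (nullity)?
1

The rank-nullity theorem for an m×n matrix states:
rank(A) + nullity(A) = n (the number of columns).
Here n = 3 and rank(A) = 2, so nullity(A) = 3 - 2 = 1.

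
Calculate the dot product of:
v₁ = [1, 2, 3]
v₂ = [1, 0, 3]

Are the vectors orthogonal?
10, No

The dot product is the sum of products of corresponding components.
v₁·v₂ = (1)*(1) + (2)*(0) + (3)*(3) = 1 + 0 + 9 = 10.
Two vectors are orthogonal iff their dot product is 0; here the dot product is 10, so the vectors are not orthogonal.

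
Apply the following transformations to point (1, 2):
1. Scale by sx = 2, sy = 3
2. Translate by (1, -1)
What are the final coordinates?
(3, 5)

Step 1: Scale (1, 2) by (sx, sy) = (2, 3) → (2, 6)
Step 2: Translate by (1, -1) → (3, 5)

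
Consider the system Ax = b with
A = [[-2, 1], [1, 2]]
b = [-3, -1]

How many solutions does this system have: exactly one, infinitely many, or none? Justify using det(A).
Exactly one solution

Compute det(A) = (-2)*(2) - (1)*(1) = -5.
Because det(A) ≠ 0, A is invertible and Ax = b has a unique solution for every b (here x = A⁻¹ b).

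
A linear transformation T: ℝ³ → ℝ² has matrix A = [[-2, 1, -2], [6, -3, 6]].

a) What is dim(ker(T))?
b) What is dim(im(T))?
dim(ker) = 2, dim(im) = 1

Observe that row 2 = -3 × row 1 (so the rows are linearly dependent).
Thus rank(A) = 1 (only one linearly independent row).
dim(im(T)) = rank(A) = 1.
By the rank-nullity theorem applied to T: ℝ³ → ℝ², rank(A) + nullity(A) = 3 (the domain dimension), so dim(ker(T)) = 3 - 1 = 2.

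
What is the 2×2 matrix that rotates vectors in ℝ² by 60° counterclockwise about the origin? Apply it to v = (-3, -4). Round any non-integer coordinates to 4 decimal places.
R = [[1/2, -√3/2], [√3/2, 1/2]]; R·v = (1.9641, -4.5981)

A counterclockwise rotation by angle θ in ℝ² has matrix R(θ) = [[cos θ, -sin θ], [sin θ, cos θ]].
For θ = 60°: cos θ = 1/2, sin θ = √3/2.
R(60°) = [[1/2, -√3/2], [√3/2, 1/2]].
R·v = [1/2·-3 + (-√3/2)·-4, √3/2·-3 + 1/2·-4] = (1.9641, -4.5981).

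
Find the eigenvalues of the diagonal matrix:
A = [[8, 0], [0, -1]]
λ₁ = 8, λ₂ = -1

The characteristic polynomial of A is det(A - λI) = (8 - λ)(-1 - λ) = 0.
The roots are λ = 8 and λ = -1, so the eigenvalues are the diagonal entries.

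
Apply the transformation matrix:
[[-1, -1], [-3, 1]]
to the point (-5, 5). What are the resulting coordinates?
(0, 20)

Matrix multiplication:
[[-1, -1], [-3, 1]] × [-5, 5]ᵀ
= [-1×-5 + -1×5, -3×-5 + 1×5]ᵀ
= [0.0000, 20.0000]ᵀ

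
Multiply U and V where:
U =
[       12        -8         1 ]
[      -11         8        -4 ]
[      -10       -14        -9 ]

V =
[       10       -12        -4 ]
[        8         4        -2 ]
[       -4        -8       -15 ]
UV =
[       52      -184       -47 ]
[      -30       196        88 ]
[     -176       136       203 ]

Matrix multiplication: (UV)[i][j] = sum over k of U[i][k] * V[k][j].
  (UV)[0][0] = (12)*(10) + (-8)*(8) + (1)*(-4) = 52
  (UV)[0][1] = (12)*(-12) + (-8)*(4) + (1)*(-8) = -184
  (UV)[0][2] = (12)*(-4) + (-8)*(-2) + (1)*(-15) = -47
  (UV)[1][0] = (-11)*(10) + (8)*(8) + (-4)*(-4) = -30
  (UV)[1][1] = (-11)*(-12) + (8)*(4) + (-4)*(-8) = 196
  (UV)[1][2] = (-11)*(-4) + (8)*(-2) + (-4)*(-15) = 88
  (UV)[2][0] = (-10)*(10) + (-14)*(8) + (-9)*(-4) = -176
  (UV)[2][1] = (-10)*(-12) + (-14)*(4) + (-9)*(-8) = 136
  (UV)[2][2] = (-10)*(-4) + (-14)*(-2) + (-9)*(-15) = 203
UV =
[       52      -184       -47 ]
[      -30       196        88 ]
[     -176       136       203 ]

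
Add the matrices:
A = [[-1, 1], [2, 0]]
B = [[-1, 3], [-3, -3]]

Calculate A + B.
[[-2, 4], [-1, -3]]

Add corresponding elements:
(-1)+(-1)=-2
(1)+(3)=4
(2)+(-3)=-1
(0)+(-3)=-3
A + B = [[-2, 4], [-1, -3]]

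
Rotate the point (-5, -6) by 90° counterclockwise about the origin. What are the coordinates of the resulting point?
(6, -5)

Rotation matrix R(θ) = [[cos θ, -sin θ], [sin θ, cos θ]]; for θ = 90°:
R = [[0, -1], [1, 0]]
Result: R × [-5, -6]ᵀ = [0·-5 + (-1)·-6, 1·-5 + (0)·-6]ᵀ = (6, -5)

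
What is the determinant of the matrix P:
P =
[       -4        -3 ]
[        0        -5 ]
det(P) = 20

For a 2×2 matrix [[a, b], [c, d]], det = a*d - b*c.
det(P) = (-4)*(-5) - (-3)*(0) = 20 - 0 = 20.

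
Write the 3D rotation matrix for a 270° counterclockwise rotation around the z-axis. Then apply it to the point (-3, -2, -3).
R = [[0, 1, 0], [-1, 0, 0], [0, 0, 1]]; R·(-3, -2, -3) = (-2, 3, -3)

Rotation matrix for 270° around z-axis:
cos(270°) = 0, sin(270°) = -1
R = [[0, 1, 0], [-1, 0, 0], [0, 0, 1]]
Apply to (-3, -2, -3): R·[-3, -2, -3]ᵀ = (-2, 3, -3)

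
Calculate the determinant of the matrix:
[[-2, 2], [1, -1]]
0

For a 2×2 matrix [[a, b], [c, d]], det = ad - bc
det = (-2)(-1) - (2)(1) = 2 - 2 = 0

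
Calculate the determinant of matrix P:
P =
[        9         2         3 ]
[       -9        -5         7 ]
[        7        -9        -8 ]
det(P) = 1229

Expand along row 0 (cofactor expansion): det(P) = a*(e*i - f*h) - b*(d*i - f*g) + c*(d*h - e*g), where the 3×3 is [[a, b, c], [d, e, f], [g, h, i]].
Minor M_00 = (-5)*(-8) - (7)*(-9) = 40 + 63 = 103.
Minor M_01 = (-9)*(-8) - (7)*(7) = 72 - 49 = 23.
Minor M_02 = (-9)*(-9) - (-5)*(7) = 81 + 35 = 116.
det(P) = (9)*(103) - (2)*(23) + (3)*(116) = 927 - 46 + 348 = 1229.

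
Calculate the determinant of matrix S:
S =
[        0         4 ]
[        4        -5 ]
det(S) = -16

For a 2×2 matrix [[a, b], [c, d]], det = a*d - b*c.
det(S) = (0)*(-5) - (4)*(4) = 0 - 16 = -16.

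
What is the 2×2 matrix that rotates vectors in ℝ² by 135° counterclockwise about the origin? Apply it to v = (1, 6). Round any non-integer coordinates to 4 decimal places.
R = [[-√2/2, -√2/2], [√2/2, -√2/2]]; R·v = (-4.9497, -3.5355)

A counterclockwise rotation by angle θ in ℝ² has matrix R(θ) = [[cos θ, -sin θ], [sin θ, cos θ]].
For θ = 135°: cos θ = -√2/2, sin θ = √2/2.
R(135°) = [[-√2/2, -√2/2], [√2/2, -√2/2]].
R·v = [-√2/2·1 + (-√2/2)·6, √2/2·1 + -√2/2·6] = (-4.9497, -3.5355).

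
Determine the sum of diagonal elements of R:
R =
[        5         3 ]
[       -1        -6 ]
tr(R) = 5 - 6 = -1

The trace of a square matrix is the sum of its diagonal entries.
Diagonal entries of R: R[0][0] = 5, R[1][1] = -6.
tr(R) = 5 - 6 = -1.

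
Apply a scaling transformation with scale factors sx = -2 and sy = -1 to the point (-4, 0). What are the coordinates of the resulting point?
(8, 0)

Scaling matrix:
[[-2, 0], [0, -1]]
Result: (-4 × -2, 0 × -1) = (8, 0)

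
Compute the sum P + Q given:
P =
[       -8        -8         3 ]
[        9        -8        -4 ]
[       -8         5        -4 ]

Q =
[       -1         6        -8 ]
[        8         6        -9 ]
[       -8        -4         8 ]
P + Q =
[       -9        -2        -5 ]
[       17        -2       -13 ]
[      -16         1         4 ]

Matrix addition is elementwise: (P+Q)[i][j] = P[i][j] + Q[i][j].
  (P+Q)[0][0] = (-8) + (-1) = -9
  (P+Q)[0][1] = (-8) + (6) = -2
  (P+Q)[0][2] = (3) + (-8) = -5
  (P+Q)[1][0] = (9) + (8) = 17
  (P+Q)[1][1] = (-8) + (6) = -2
  (P+Q)[1][2] = (-4) + (-9) = -13
  (P+Q)[2][0] = (-8) + (-8) = -16
  (P+Q)[2][1] = (5) + (-4) = 1
  (P+Q)[2][2] = (-4) + (8) = 4
P + Q =
[       -9        -2        -5 ]
[       17        -2       -13 ]
[      -16         1         4 ]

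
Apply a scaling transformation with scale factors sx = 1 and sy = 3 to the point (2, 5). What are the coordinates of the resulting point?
(2, 15)

Scaling matrix:
[[1, 0], [0, 3]]
Result: (2 × 1, 5 × 3) = (2, 15)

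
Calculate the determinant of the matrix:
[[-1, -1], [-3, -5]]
2

For a 2×2 matrix [[a, b], [c, d]], det = ad - bc
det = (-1)(-5) - (-1)(-3) = 5 - 3 = 2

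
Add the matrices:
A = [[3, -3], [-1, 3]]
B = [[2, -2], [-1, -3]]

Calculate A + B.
[[5, -5], [-2, 0]]

Add corresponding elements:
(3)+(2)=5
(-3)+(-2)=-5
(-1)+(-1)=-2
(3)+(-3)=0
A + B = [[5, -5], [-2, 0]]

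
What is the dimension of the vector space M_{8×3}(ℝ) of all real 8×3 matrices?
Dimension = 24

A real 8×3 matrix is determined by its 8·3 = 24 independent entries.
A standard basis is {E_ij : 1 ≤ i ≤ 8, 1 ≤ j ≤ 3}, where E_ij has a 1 in position (i, j) and 0 elsewhere — there are 24 such matrices, and they are linearly independent and span M_{8×3}(ℝ).
Therefore dim(M_{8×3}(ℝ)) = 24.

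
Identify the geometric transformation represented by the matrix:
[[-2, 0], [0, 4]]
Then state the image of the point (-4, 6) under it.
non-uniform scaling by (-2, 4); image of (-4, 6) is (8, 24)

This is diagonal with distinct entries, so it scales the x-axis by -2 and the y-axis by 4.
The matrix [[-2, 0], [0, 4]] represents: non-uniform scaling by (-2, 4).
Applying it to (-4, 6): [-2·-4 + 0·6, 0·-4 + 4·6] = (8, 24).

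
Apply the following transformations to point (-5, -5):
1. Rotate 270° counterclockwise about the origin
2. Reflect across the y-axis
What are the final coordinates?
(5, 5)

Step 1: Rotate 270° → (-5, 5)
Step 2: Reflect across the y-axis → (5, 5)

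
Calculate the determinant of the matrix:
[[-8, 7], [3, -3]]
3

For a 2×2 matrix [[a, b], [c, d]], det = ad - bc
det = (-8)(-3) - (7)(3) = 24 - 21 = 3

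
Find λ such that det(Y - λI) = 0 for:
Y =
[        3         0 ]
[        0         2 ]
λ = 2, 3

Solve det(Y - λI) = 0. For a 2×2 matrix the characteristic equation is λ² - (trace)λ + det = 0.
trace(Y) = a + d = 3 + 2 = 5.
det(Y) = a*d - b*c = (3)*(2) - (0)*(0) = 6 - 0 = 6.
Characteristic equation: λ² - (5)λ + (6) = 0.
Discriminant = (5)² - 4*(6) = 25 - 24 = 1.
λ = (5 ± √1) / 2 = (5 ± 1) / 2 = 2, 3.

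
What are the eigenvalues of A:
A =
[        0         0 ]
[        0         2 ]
λ = 0, 2

Solve det(A - λI) = 0. For a 2×2 matrix the characteristic equation is λ² - (trace)λ + det = 0.
trace(A) = a + d = 0 + 2 = 2.
det(A) = a*d - b*c = (0)*(2) - (0)*(0) = 0 - 0 = 0.
Characteristic equation: λ² - (2)λ + (0) = 0.
Discriminant = (2)² - 4*(0) = 4 - 0 = 4.
λ = (2 ± √4) / 2 = (2 ± 2) / 2 = 0, 2.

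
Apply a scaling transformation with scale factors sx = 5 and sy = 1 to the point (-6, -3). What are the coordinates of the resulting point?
(-30, -3)

Scaling matrix:
[[5, 0], [0, 1]]
Result: (-6 × 5, -3 × 1) = (-30, -3)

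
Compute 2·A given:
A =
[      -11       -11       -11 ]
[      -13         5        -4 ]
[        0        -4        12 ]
2A =
[      -22       -22       -22 ]
[      -26        10        -8 ]
[        0        -8        24 ]

Scalar multiplication is elementwise: (2A)[i][j] = 2 * A[i][j].
  (2A)[0][0] = 2 * (-11) = -22
  (2A)[0][1] = 2 * (-11) = -22
  (2A)[0][2] = 2 * (-11) = -22
  (2A)[1][0] = 2 * (-13) = -26
  (2A)[1][1] = 2 * (5) = 10
  (2A)[1][2] = 2 * (-4) = -8
  (2A)[2][0] = 2 * (0) = 0
  (2A)[2][1] = 2 * (-4) = -8
  (2A)[2][2] = 2 * (12) = 24
2A =
[      -22       -22       -22 ]
[      -26        10        -8 ]
[        0        -8        24 ]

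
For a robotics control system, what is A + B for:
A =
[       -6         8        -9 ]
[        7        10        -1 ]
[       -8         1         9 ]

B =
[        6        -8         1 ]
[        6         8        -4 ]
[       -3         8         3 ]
A + B =
[        0         0        -8 ]
[       13        18        -5 ]
[      -11         9        12 ]

Matrix addition is elementwise: (A+B)[i][j] = A[i][j] + B[i][j].
  (A+B)[0][0] = (-6) + (6) = 0
  (A+B)[0][1] = (8) + (-8) = 0
  (A+B)[0][2] = (-9) + (1) = -8
  (A+B)[1][0] = (7) + (6) = 13
  (A+B)[1][1] = (10) + (8) = 18
  (A+B)[1][2] = (-1) + (-4) = -5
  (A+B)[2][0] = (-8) + (-3) = -11
  (A+B)[2][1] = (1) + (8) = 9
  (A+B)[2][2] = (9) + (3) = 12
A + B =
[        0         0        -8 ]
[       13        18        -5 ]
[      -11         9        12 ]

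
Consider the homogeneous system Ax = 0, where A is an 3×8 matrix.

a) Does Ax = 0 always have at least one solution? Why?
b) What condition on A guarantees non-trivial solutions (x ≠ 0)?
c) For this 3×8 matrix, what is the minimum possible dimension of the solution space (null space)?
a) Yes, x = 0 is always a solution. b) When A has linearly dependent columns (rank < n). c) Minimum nullity = 5.

a) x = 0 satisfies A·0 = 0, so the zero vector is always a solution.
b) Non-trivial solutions exist iff the columns of A are linearly dependent, equivalently rank(A) < n (the number of columns).
c) By rank-nullity, rank(A) + nullity(A) = n = 8. Since A has only 3 rows, rank(A) ≤ 3, so nullity(A) ≥ 8 - 3 = 5.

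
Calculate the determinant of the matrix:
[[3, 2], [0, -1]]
-3

For a 2×2 matrix [[a, b], [c, d]], det = ad - bc
det = (3)(-1) - (2)(0) = -3 - 0 = -3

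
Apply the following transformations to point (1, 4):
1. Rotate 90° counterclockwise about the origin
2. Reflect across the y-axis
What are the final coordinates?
(4, 1)

Step 1: Rotate 90° → (-4, 1)
Step 2: Reflect across the y-axis → (4, 1)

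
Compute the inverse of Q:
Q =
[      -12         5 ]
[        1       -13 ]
det(Q) = 151
Q⁻¹ =
[  -13/151    -5/151 ]
[   -1/151   -12/151 ]

For a 2×2 matrix Q = [[a, b], [c, d]] with det(Q) ≠ 0, Q⁻¹ = (1/det(Q)) * [[d, -b], [-c, a]].
det(Q) = (-12)*(-13) - (5)*(1) = 156 - 5 = 151.
Q⁻¹ = (1/151) * [[-13, -5], [-1, -12]].
Dividing each entry by 151 and reducing:
Q⁻¹ =
[  -13/151    -5/151 ]
[   -1/151   -12/151 ]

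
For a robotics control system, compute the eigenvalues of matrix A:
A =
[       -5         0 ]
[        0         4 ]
λ = -5, 4

Solve det(A - λI) = 0. For a 2×2 matrix the characteristic equation is λ² - (trace)λ + det = 0.
trace(A) = a + d = -5 + 4 = -1.
det(A) = a*d - b*c = (-5)*(4) - (0)*(0) = -20 - 0 = -20.
Characteristic equation: λ² - (-1)λ + (-20) = 0.
Discriminant = (-1)² - 4*(-20) = 1 + 80 = 81.
λ = (-1 ± √81) / 2 = (-1 ± 9) / 2 = -5, 4.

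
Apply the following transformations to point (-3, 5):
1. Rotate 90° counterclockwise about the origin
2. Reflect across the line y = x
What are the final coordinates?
(-3, -5)

Step 1: Rotate 90° → (-5, -3)
Step 2: Reflect across the line y = x → (-3, -5)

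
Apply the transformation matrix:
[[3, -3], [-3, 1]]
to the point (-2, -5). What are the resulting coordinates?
(9, 1)

Matrix multiplication:
[[3, -3], [-3, 1]] × [-2, -5]ᵀ
= [3×-2 + -3×-5, -3×-2 + 1×-5]ᵀ
= [9.0000, 1.0000]ᵀ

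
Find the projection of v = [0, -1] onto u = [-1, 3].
[3/10, -9/10]

The projection of v onto u is proj_u(v) = ((v·u) / (u·u)) · u.
v·u = (0)*(-1) + (-1)*(3) = -3.
u·u = (-1)*(-1) + (3)*(3) = 10.
coefficient = -3 / 10 = -3/10.
proj_u(v) = -3/10 · [-1, 3] = [3/10, -9/10].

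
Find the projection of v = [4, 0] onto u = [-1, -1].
[2, 2]

The projection of v onto u is proj_u(v) = ((v·u) / (u·u)) · u.
v·u = (4)*(-1) + (0)*(-1) = -4.
u·u = (-1)*(-1) + (-1)*(-1) = 2.
coefficient = -4 / 2 = -2.
proj_u(v) = -2 · [-1, -1] = [2, 2].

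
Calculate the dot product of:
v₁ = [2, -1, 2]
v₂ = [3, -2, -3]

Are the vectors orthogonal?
2, No

The dot product is the sum of products of corresponding components.
v₁·v₂ = (2)*(3) + (-1)*(-2) + (2)*(-3) = 6 + 2 - 6 = 2.
Two vectors are orthogonal iff their dot product is 0; here the dot product is 2, so the vectors are not orthogonal.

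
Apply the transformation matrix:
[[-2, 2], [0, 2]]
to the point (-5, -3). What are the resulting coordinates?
(4, -6)

Matrix multiplication:
[[-2, 2], [0, 2]] × [-5, -3]ᵀ
= [-2×-5 + 2×-3, 0×-5 + 2×-3]ᵀ
= [4.0000, -6.0000]ᵀ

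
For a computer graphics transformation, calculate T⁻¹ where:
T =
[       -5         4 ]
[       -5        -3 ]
det(T) = 35
T⁻¹ =
[    -3/35     -4/35 ]
[      1/7      -1/7 ]

For a 2×2 matrix T = [[a, b], [c, d]] with det(T) ≠ 0, T⁻¹ = (1/det(T)) * [[d, -b], [-c, a]].
det(T) = (-5)*(-3) - (4)*(-5) = 15 + 20 = 35.
T⁻¹ = (1/35) * [[-3, -4], [5, -5]].
Dividing each entry by 35 and reducing:
T⁻¹ =
[    -3/35     -4/35 ]
[      1/7      -1/7 ]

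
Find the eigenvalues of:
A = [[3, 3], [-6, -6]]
λ = -3, 0

Solve det(A - λI) = 0. For a 2×2 matrix this is λ² - (trace)λ + det = 0.
trace(A) = 3 - 6 = -3.
det(A) = (3)*(-6) - (3)*(-6) = -18 + 18 = 0.
Characteristic equation: λ² - (-3)λ + (0) = 0.
Discriminant: (-3)² - 4*(0) = 9 - 0 = 9.
Roots: λ = (-3 ± √9) / 2 = -3, 0.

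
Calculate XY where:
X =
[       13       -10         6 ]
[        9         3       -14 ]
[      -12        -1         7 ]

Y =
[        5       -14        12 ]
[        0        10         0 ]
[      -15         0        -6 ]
XY =
[      -25      -282       120 ]
[      255       -96       192 ]
[     -165       158      -186 ]

Matrix multiplication: (XY)[i][j] = sum over k of X[i][k] * Y[k][j].
  (XY)[0][0] = (13)*(5) + (-10)*(0) + (6)*(-15) = -25
  (XY)[0][1] = (13)*(-14) + (-10)*(10) + (6)*(0) = -282
  (XY)[0][2] = (13)*(12) + (-10)*(0) + (6)*(-6) = 120
  (XY)[1][0] = (9)*(5) + (3)*(0) + (-14)*(-15) = 255
  (XY)[1][1] = (9)*(-14) + (3)*(10) + (-14)*(0) = -96
  (XY)[1][2] = (9)*(12) + (3)*(0) + (-14)*(-6) = 192
  (XY)[2][0] = (-12)*(5) + (-1)*(0) + (7)*(-15) = -165
  (XY)[2][1] = (-12)*(-14) + (-1)*(10) + (7)*(0) = 158
  (XY)[2][2] = (-12)*(12) + (-1)*(0) + (7)*(-6) = -186
XY =
[      -25      -282       120 ]
[      255       -96       192 ]
[     -165       158      -186 ]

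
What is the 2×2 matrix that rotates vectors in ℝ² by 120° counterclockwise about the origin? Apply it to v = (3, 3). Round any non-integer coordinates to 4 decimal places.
R = [[-1/2, -√3/2], [√3/2, -1/2]]; R·v = (-4.0981, 1.0981)

A counterclockwise rotation by angle θ in ℝ² has matrix R(θ) = [[cos θ, -sin θ], [sin θ, cos θ]].
For θ = 120°: cos θ = -1/2, sin θ = √3/2.
R(120°) = [[-1/2, -√3/2], [√3/2, -1/2]].
R·v = [-1/2·3 + (-√3/2)·3, √3/2·3 + -1/2·3] = (-4.0981, 1.0981).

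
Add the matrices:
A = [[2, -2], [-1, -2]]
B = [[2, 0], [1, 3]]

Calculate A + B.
[[4, -2], [0, 1]]

Add corresponding elements:
(2)+(2)=4
(-2)+(0)=-2
(-1)+(1)=0
(-2)+(3)=1
A + B = [[4, -2], [0, 1]]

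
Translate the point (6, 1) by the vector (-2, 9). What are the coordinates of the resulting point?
(4, 10)

Translation by (-2, 9):
x' = 6 + -2 = 4
y' = 1 + 9 = 10
Homogeneous matrix: [[1, 0, -2], [0, 1, 9], [0, 0, 1]]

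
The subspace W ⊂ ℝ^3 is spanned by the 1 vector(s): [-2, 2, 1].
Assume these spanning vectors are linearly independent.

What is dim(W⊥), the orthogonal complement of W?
dim(W⊥) = 2

For any subspace W of ℝ^n, dim(W) + dim(W⊥) = n (the whole-space dimension).
Here the given 1 vectors are linearly independent, so dim(W) = 1.
Thus dim(W⊥) = n - dim(W) = 3 - 1 = 2.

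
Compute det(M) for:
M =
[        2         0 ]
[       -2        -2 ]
det(M) = -4

For a 2×2 matrix [[a, b], [c, d]], det = a*d - b*c.
det(M) = (2)*(-2) - (0)*(-2) = -4 - 0 = -4.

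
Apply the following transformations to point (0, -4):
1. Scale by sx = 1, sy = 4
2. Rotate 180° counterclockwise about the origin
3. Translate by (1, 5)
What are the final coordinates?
(1, 21)

Step 1: Scale → (0, -16)
Step 2: Rotate 180° → (0, 16)
Step 3: Translate → (1, 21)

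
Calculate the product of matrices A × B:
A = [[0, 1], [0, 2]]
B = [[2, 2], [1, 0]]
[[1, 0], [2, 0]]

Matrix multiplication:
C[0][0] = 0×2 + 1×1 = 1
C[0][1] = 0×2 + 1×0 = 0
C[1][0] = 0×2 + 2×1 = 2
C[1][1] = 0×2 + 2×0 = 0
Result: [[1, 0], [2, 0]]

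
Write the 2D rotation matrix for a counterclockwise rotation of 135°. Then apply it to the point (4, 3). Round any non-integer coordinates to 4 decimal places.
R = [[-√2/2, -√2/2], [√2/2, -√2/2]]; R·(4, 3) = (-4.9497, 0.7071)

Rotation matrix formula: R(θ) = [[cos θ, -sin θ], [sin θ, cos θ]]
For θ = 135°:
cos(135°) = -√2/2
sin(135°) = √2/2
R = [[-√2/2, -√2/2], [√2/2, -√2/2]]
Apply to (4, 3): [-√2/2·4 + (-√2/2)·3, √2/2·4 + -√2/2·3] = (-4.9497, 0.7071)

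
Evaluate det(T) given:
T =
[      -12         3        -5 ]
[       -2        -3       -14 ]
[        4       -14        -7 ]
det(T) = 1690

Expand along row 0 (cofactor expansion): det(T) = a*(e*i - f*h) - b*(d*i - f*g) + c*(d*h - e*g), where the 3×3 is [[a, b, c], [d, e, f], [g, h, i]].
Minor M_00 = (-3)*(-7) - (-14)*(-14) = 21 - 196 = -175.
Minor M_01 = (-2)*(-7) - (-14)*(4) = 14 + 56 = 70.
Minor M_02 = (-2)*(-14) - (-3)*(4) = 28 + 12 = 40.
det(T) = (-12)*(-175) - (3)*(70) + (-5)*(40) = 2100 - 210 - 200 = 1690.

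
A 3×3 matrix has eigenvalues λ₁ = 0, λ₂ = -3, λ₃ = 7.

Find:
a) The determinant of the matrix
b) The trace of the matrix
det = 0, trace = 4

Two standard eigenvalue identities:
- det(A) equals the product of the eigenvalues (counted with multiplicity).
- trace(A) equals the sum of the eigenvalues.
det(A) = (0)*(-3)*(7) = 0.
trace(A) = 0 - 3 + 7 = 4.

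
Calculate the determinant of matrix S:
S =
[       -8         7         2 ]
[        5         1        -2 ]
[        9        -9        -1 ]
det(S) = -47

Expand along row 0 (cofactor expansion): det(S) = a*(e*i - f*h) - b*(d*i - f*g) + c*(d*h - e*g), where the 3×3 is [[a, b, c], [d, e, f], [g, h, i]].
Minor M_00 = (1)*(-1) - (-2)*(-9) = -1 - 18 = -19.
Minor M_01 = (5)*(-1) - (-2)*(9) = -5 + 18 = 13.
Minor M_02 = (5)*(-9) - (1)*(9) = -45 - 9 = -54.
det(S) = (-8)*(-19) - (7)*(13) + (2)*(-54) = 152 - 91 - 108 = -47.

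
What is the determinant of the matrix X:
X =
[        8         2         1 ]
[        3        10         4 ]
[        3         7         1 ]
det(X) = -135

Expand along row 0 (cofactor expansion): det(X) = a*(e*i - f*h) - b*(d*i - f*g) + c*(d*h - e*g), where the 3×3 is [[a, b, c], [d, e, f], [g, h, i]].
Minor M_00 = (10)*(1) - (4)*(7) = 10 - 28 = -18.
Minor M_01 = (3)*(1) - (4)*(3) = 3 - 12 = -9.
Minor M_02 = (3)*(7) - (10)*(3) = 21 - 30 = -9.
det(X) = (8)*(-18) - (2)*(-9) + (1)*(-9) = -144 + 18 - 9 = -135.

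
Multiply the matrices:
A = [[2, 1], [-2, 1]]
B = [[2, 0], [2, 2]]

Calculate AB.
[[6, 2], [-2, 2]]

Each entry (i,j) of AB = sum over k of A[i][k]*B[k][j].
(AB)[0][0] = (2)*(2) + (1)*(2) = 6
(AB)[0][1] = (2)*(0) + (1)*(2) = 2
(AB)[1][0] = (-2)*(2) + (1)*(2) = -2
(AB)[1][1] = (-2)*(0) + (1)*(2) = 2
AB = [[6, 2], [-2, 2]]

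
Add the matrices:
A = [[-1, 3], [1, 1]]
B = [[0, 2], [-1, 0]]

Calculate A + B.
[[-1, 5], [0, 1]]

Add corresponding elements:
(-1)+(0)=-1
(3)+(2)=5
(1)+(-1)=0
(1)+(0)=1
A + B = [[-1, 5], [0, 1]]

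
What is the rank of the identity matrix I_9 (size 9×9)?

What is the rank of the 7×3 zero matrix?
rank(I_9) = 9, rank(0) = 0

The identity I_9 has 9 columns that are the standard basis vectors e_1, …, e_9. These are linearly independent, so all 9 columns are pivots and rank(I_9) = 9.
The 7×3 zero matrix has every entry zero, so every row is the zero row and there are no pivots; rank(0) = 0.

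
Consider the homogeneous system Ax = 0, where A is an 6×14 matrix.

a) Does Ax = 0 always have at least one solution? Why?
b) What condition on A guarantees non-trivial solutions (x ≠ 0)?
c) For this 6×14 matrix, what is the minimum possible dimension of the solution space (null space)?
a) Yes, x = 0 is always a solution. b) When A has linearly dependent columns (rank < n). c) Minimum nullity = 8.

a) x = 0 satisfies A·0 = 0, so the zero vector is always a solution.
b) Non-trivial solutions exist iff the columns of A are linearly dependent, equivalently rank(A) < n (the number of columns).
c) By rank-nullity, rank(A) + nullity(A) = n = 14. Since A has only 6 rows, rank(A) ≤ 6, so nullity(A) ≥ 14 - 6 = 8.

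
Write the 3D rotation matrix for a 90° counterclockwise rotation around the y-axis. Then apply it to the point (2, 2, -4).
R = [[0, 0, 1], [0, 1, 0], [-1, 0, 0]]; R·(2, 2, -4) = (-4, 2, -2)

Rotation matrix for 90° around y-axis:
cos(90°) = 0, sin(90°) = 1
R = [[0, 0, 1], [0, 1, 0], [-1, 0, 0]]
Apply to (2, 2, -4): R·[2, 2, -4]ᵀ = (-4, 2, -2)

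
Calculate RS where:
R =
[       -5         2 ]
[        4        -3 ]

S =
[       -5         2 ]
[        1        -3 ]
RS =
[       27       -16 ]
[      -23        17 ]

Matrix multiplication: (RS)[i][j] = sum over k of R[i][k] * S[k][j].
  (RS)[0][0] = (-5)*(-5) + (2)*(1) = 27
  (RS)[0][1] = (-5)*(2) + (2)*(-3) = -16
  (RS)[1][0] = (4)*(-5) + (-3)*(1) = -23
  (RS)[1][1] = (4)*(2) + (-3)*(-3) = 17
RS =
[       27       -16 ]
[      -23        17 ]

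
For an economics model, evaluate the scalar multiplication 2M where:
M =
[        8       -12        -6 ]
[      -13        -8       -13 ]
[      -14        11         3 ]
2M =
[       16       -24       -12 ]
[      -26       -16       -26 ]
[      -28        22         6 ]

Scalar multiplication is elementwise: (2M)[i][j] = 2 * M[i][j].
  (2M)[0][0] = 2 * (8) = 16
  (2M)[0][1] = 2 * (-12) = -24
  (2M)[0][2] = 2 * (-6) = -12
  (2M)[1][0] = 2 * (-13) = -26
  (2M)[1][1] = 2 * (-8) = -16
  (2M)[1][2] = 2 * (-13) = -26
  (2M)[2][0] = 2 * (-14) = -28
  (2M)[2][1] = 2 * (11) = 22
  (2M)[2][2] = 2 * (3) = 6
2M =
[       16       -24       -12 ]
[      -26       -16       -26 ]
[      -28        22         6 ]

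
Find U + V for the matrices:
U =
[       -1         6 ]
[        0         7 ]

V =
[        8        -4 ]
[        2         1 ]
U + V =
[        7         2 ]
[        2         8 ]

Matrix addition is elementwise: (U+V)[i][j] = U[i][j] + V[i][j].
  (U+V)[0][0] = (-1) + (8) = 7
  (U+V)[0][1] = (6) + (-4) = 2
  (U+V)[1][0] = (0) + (2) = 2
  (U+V)[1][1] = (7) + (1) = 8
U + V =
[        7         2 ]
[        2         8 ]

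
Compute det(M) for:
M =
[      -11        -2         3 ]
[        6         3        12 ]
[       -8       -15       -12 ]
det(M) = -1734

Expand along row 0 (cofactor expansion): det(M) = a*(e*i - f*h) - b*(d*i - f*g) + c*(d*h - e*g), where the 3×3 is [[a, b, c], [d, e, f], [g, h, i]].
Minor M_00 = (3)*(-12) - (12)*(-15) = -36 + 180 = 144.
Minor M_01 = (6)*(-12) - (12)*(-8) = -72 + 96 = 24.
Minor M_02 = (6)*(-15) - (3)*(-8) = -90 + 24 = -66.
det(M) = (-11)*(144) - (-2)*(24) + (3)*(-66) = -1584 + 48 - 198 = -1734.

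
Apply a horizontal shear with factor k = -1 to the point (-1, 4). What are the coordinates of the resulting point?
(-5, 4)

Shear matrix for horizontal shear with factor k = -1:
[[1, -1], [0, 1]]
Result: (-1, 4) → (-5, 4)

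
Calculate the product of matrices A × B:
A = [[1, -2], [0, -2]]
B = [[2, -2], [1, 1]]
[[0, -4], [-2, -2]]

Matrix multiplication:
C[0][0] = 1×2 + -2×1 = 0
C[0][1] = 1×-2 + -2×1 = -4
C[1][0] = 0×2 + -2×1 = -2
C[1][1] = 0×-2 + -2×1 = -2
Result: [[0, -4], [-2, -2]]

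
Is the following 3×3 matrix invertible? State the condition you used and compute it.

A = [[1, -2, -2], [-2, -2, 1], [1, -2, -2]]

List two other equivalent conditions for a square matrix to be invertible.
No, not invertible; det(A) = 0 (two rows are equal, so the rows are linearly dependent). Equivalent conditions (failing for this A): rank(A) < 3; Ax = 0 has non-trivial solutions; 0 is an eigenvalue; the columns are linearly dependent.

To check invertibility, compute det(A).
In this matrix, row 0 and the last row are identical, so one row is a scalar multiple of another and the rows are linearly dependent.
A matrix with linearly dependent rows has det = 0 and is not invertible.
Equivalent failed conditions:
- rank(A) < 3.
- Ax = 0 has non-trivial solutions.
- 0 is an eigenvalue.
- The columns are linearly dependent.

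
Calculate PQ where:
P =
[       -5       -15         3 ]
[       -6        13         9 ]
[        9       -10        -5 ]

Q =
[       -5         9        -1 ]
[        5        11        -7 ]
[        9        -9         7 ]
PQ =
[      -23      -237       131 ]
[      176         8       -22 ]
[     -140        16        26 ]

Matrix multiplication: (PQ)[i][j] = sum over k of P[i][k] * Q[k][j].
  (PQ)[0][0] = (-5)*(-5) + (-15)*(5) + (3)*(9) = -23
  (PQ)[0][1] = (-5)*(9) + (-15)*(11) + (3)*(-9) = -237
  (PQ)[0][2] = (-5)*(-1) + (-15)*(-7) + (3)*(7) = 131
  (PQ)[1][0] = (-6)*(-5) + (13)*(5) + (9)*(9) = 176
  (PQ)[1][1] = (-6)*(9) + (13)*(11) + (9)*(-9) = 8
  (PQ)[1][2] = (-6)*(-1) + (13)*(-7) + (9)*(7) = -22
  (PQ)[2][0] = (9)*(-5) + (-10)*(5) + (-5)*(9) = -140
  (PQ)[2][1] = (9)*(9) + (-10)*(11) + (-5)*(-9) = 16
  (PQ)[2][2] = (9)*(-1) + (-10)*(-7) + (-5)*(7) = 26
PQ =
[      -23      -237       131 ]
[      176         8       -22 ]
[     -140        16        26 ]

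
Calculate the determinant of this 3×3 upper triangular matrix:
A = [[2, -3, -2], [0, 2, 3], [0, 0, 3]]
12

The determinant of a triangular matrix is the product of its diagonal entries (the off-diagonal entries above the diagonal do not affect it).
det(A) = (2) * (2) * (3) = 12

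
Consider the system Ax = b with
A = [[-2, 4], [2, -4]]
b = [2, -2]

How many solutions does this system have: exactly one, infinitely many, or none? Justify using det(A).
Infinitely many solutions

det(A) = (-2)*(-4) - (4)*(2) = 0, so A is singular (column 2 is -2 times column 1).
b = [2, -2] = -1 * column 1 of A, so b lies in the column space of A.
A singular matrix whose right-hand side is in its column space gives a 1-parameter family of solutions — infinitely many.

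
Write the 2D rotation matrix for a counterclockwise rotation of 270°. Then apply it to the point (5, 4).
R = [[0, 1], [-1, 0]]; R·(5, 4) = (4, -5)

Rotation matrix formula: R(θ) = [[cos θ, -sin θ], [sin θ, cos θ]]
For θ = 270°:
cos(270°) = 0
sin(270°) = -1
R = [[0, 1], [-1, 0]]
Apply to (5, 4): [0·5 + (1)·4, -1·5 + 0·4] = (4, -5)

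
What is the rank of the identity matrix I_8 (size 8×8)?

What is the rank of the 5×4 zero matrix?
rank(I_8) = 8, rank(0) = 0

The identity I_8 has 8 columns that are the standard basis vectors e_1, …, e_8. These are linearly independent, so all 8 columns are pivots and rank(I_8) = 8.
The 5×4 zero matrix has every entry zero, so every row is the zero row and there are no pivots; rank(0) = 0.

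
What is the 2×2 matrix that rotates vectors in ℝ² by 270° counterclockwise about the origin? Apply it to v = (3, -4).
R = [[0, 1], [-1, 0]]; R·v = (-4, -3)

A counterclockwise rotation by angle θ in ℝ² has matrix R(θ) = [[cos θ, -sin θ], [sin θ, cos θ]].
For θ = 270°: cos θ = 0, sin θ = -1.
R(270°) = [[0, 1], [-1, 0]].
R·v = [0·3 + (1)·-4, -1·3 + 0·-4] = (-4, -3).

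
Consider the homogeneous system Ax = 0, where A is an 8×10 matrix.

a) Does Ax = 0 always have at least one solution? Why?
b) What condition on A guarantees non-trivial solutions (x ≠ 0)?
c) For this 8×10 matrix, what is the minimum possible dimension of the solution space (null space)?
a) Yes, x = 0 is always a solution. b) When A has linearly dependent columns (rank < n). c) Minimum nullity = 2.

a) x = 0 satisfies A·0 = 0, so the zero vector is always a solution.
b) Non-trivial solutions exist iff the columns of A are linearly dependent, equivalently rank(A) < n (the number of columns).
c) By rank-nullity, rank(A) + nullity(A) = n = 10. Since A has only 8 rows, rank(A) ≤ 8, so nullity(A) ≥ 10 - 8 = 2.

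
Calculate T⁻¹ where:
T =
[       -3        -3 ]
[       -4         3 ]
det(T) = -21
T⁻¹ =
[     -1/7      -1/7 ]
[    -4/21       1/7 ]

For a 2×2 matrix T = [[a, b], [c, d]] with det(T) ≠ 0, T⁻¹ = (1/det(T)) * [[d, -b], [-c, a]].
det(T) = (-3)*(3) - (-3)*(-4) = -9 - 12 = -21.
T⁻¹ = (1/-21) * [[3, 3], [4, -3]].
Dividing each entry by -21 and reducing:
T⁻¹ =
[     -1/7      -1/7 ]
[    -4/21       1/7 ]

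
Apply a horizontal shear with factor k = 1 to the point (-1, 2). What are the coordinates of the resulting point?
(1, 2)

Shear matrix for horizontal shear with factor k = 1:
[[1, 1], [0, 1]]
Result: (-1, 2) → (1, 2)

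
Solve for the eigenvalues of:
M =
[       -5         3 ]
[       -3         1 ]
λ = -2, -2

Solve det(M - λI) = 0. For a 2×2 matrix the characteristic equation is λ² - (trace)λ + det = 0.
trace(M) = a + d = -5 + 1 = -4.
det(M) = a*d - b*c = (-5)*(1) - (3)*(-3) = -5 + 9 = 4.
Characteristic equation: λ² - (-4)λ + (4) = 0.
Discriminant = (-4)² - 4*(4) = 16 - 16 = 0.
λ = (-4 ± √0) / 2 = (-4 ± 0) / 2 = -2, -2.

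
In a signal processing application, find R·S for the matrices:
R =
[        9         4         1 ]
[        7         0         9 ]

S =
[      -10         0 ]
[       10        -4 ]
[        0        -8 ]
RS =
[      -50       -24 ]
[      -70       -72 ]

Matrix multiplication: (RS)[i][j] = sum over k of R[i][k] * S[k][j].
  (RS)[0][0] = (9)*(-10) + (4)*(10) + (1)*(0) = -50
  (RS)[0][1] = (9)*(0) + (4)*(-4) + (1)*(-8) = -24
  (RS)[1][0] = (7)*(-10) + (0)*(10) + (9)*(0) = -70
  (RS)[1][1] = (7)*(0) + (0)*(-4) + (9)*(-8) = -72
RS =
[      -50       -24 ]
[      -70       -72 ]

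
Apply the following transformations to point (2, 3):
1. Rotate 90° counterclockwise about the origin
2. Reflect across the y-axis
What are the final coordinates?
(3, 2)

Step 1: Rotate 90° → (-3, 2)
Step 2: Reflect across the y-axis → (3, 2)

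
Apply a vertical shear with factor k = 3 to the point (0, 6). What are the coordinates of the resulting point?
(0, 6)

Shear matrix for vertical shear with factor k = 3:
[[1, 0], [3, 1]]
Result: (0, 6) → (0, 6)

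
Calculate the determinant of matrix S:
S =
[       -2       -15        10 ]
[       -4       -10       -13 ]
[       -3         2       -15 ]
det(S) = -417

Expand along row 0 (cofactor expansion): det(S) = a*(e*i - f*h) - b*(d*i - f*g) + c*(d*h - e*g), where the 3×3 is [[a, b, c], [d, e, f], [g, h, i]].
Minor M_00 = (-10)*(-15) - (-13)*(2) = 150 + 26 = 176.
Minor M_01 = (-4)*(-15) - (-13)*(-3) = 60 - 39 = 21.
Minor M_02 = (-4)*(2) - (-10)*(-3) = -8 - 30 = -38.
det(S) = (-2)*(176) - (-15)*(21) + (10)*(-38) = -352 + 315 - 380 = -417.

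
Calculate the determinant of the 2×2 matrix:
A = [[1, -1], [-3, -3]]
-6

For A = [[a, b], [c, d]], det(A) = a*d - b*c.
det(A) = (1)*(-3) - (-1)*(-3) = -3 - 3 = -6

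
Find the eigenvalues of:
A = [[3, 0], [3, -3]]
λ = -3, 3

Solve det(A - λI) = 0. For a 2×2 matrix this is λ² - (trace)λ + det = 0.
trace(A) = 3 - 3 = 0.
det(A) = (3)*(-3) - (0)*(3) = -9 - 0 = -9.
Characteristic equation: λ² - (0)λ + (-9) = 0.
Discriminant: (0)² - 4*(-9) = 0 + 36 = 36.
Roots: λ = (0 ± √36) / 2 = -3, 3.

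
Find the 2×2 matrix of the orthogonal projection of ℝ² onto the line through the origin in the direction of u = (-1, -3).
[[1/10, 3/10], [3/10, 9/10]]

The orthogonal projection onto the line spanned by a nonzero vector u = (a, b) has matrix P = (u uᵀ) / (uᵀ u) = (1/(a² + b²)) · [[a², ab], [ab, b²]].
Here u = (-1, -3), so a² + b² = 1 + 9 = 10.
P = (1/10) · [[1, 3], [3, 9]] = [[1/10, 3/10], [3/10, 9/10]].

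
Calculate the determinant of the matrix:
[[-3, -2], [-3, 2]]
-12

For a 2×2 matrix [[a, b], [c, d]], det = ad - bc
det = (-3)(2) - (-2)(-3) = -6 - 6 = -12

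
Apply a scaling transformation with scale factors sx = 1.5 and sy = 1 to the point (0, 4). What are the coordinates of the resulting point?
(0.0, 4)

Scaling matrix:
[[1.50, 0], [0, 1]]
Result: (0 × 1.5, 4 × 1) = (0.0, 4)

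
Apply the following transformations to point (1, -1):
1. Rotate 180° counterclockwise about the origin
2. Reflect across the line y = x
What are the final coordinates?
(1, -1)

Step 1: Rotate 180° → (-1, 1)
Step 2: Reflect across the line y = x → (1, -1)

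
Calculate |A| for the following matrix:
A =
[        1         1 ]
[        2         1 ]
det(A) = -1

For a 2×2 matrix [[a, b], [c, d]], det = a*d - b*c.
det(A) = (1)*(1) - (1)*(2) = 1 - 2 = -1.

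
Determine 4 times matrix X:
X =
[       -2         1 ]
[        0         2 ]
4X =
[       -8         4 ]
[        0         8 ]

Scalar multiplication is elementwise: (4X)[i][j] = 4 * X[i][j].
  (4X)[0][0] = 4 * (-2) = -8
  (4X)[0][1] = 4 * (1) = 4
  (4X)[1][0] = 4 * (0) = 0
  (4X)[1][1] = 4 * (2) = 8
4X =
[       -8         4 ]
[        0         8 ]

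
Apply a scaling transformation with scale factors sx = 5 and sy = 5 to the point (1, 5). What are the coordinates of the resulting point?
(5, 25)

Scaling matrix:
[[5, 0], [0, 5]]
Result: (1 × 5, 5 × 5) = (5, 25)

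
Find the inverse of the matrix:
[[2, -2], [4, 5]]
[[5/18, 1/9], [-2/9, 1/9]]

For [[a,b],[c,d]], inverse = (1/det)·[[d,-b],[-c,a]]
det = 2·5 - -2·4 = 18
Inverse = (1/18)·[[5, 2], [-4, 2]]
        = [[5/18, 1/9], [-2/9, 1/9]]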